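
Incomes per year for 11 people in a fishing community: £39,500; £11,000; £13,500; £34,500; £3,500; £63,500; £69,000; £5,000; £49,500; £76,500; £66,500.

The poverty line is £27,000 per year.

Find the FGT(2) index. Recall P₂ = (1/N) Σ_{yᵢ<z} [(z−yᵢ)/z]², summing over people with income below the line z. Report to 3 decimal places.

0.184

Poor units: £3,500, £5,000, £11,000, £13,500 (q = 4 of N = 11).
Normalized shortfalls: (27000−3500)/27000 = 0.8704; (27000−5000)/27000 = 0.8148; (27000−11000)/27000 = 0.5926; (27000−13500)/27000 = 0.5000.
Squared: 0.7575; 0.6639; 0.3512; 0.2500.
Sum = 2.022634; P₂ = 2.022634 / 11 = 0.184.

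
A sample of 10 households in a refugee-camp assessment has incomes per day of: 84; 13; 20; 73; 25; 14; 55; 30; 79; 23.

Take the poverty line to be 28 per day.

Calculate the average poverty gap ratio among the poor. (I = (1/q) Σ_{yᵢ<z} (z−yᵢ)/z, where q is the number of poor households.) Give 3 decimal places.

Poor units: 13, 14, 20, 23, 25 (q = 5 of N = 10).
Relative gaps: 0.5357, 0.5000, 0.2857, 0.1786, 0.1071; sum = 1.607143.
I averages over the q = 5 poor units only: 1.607143 / 5 = 0.321.

0.321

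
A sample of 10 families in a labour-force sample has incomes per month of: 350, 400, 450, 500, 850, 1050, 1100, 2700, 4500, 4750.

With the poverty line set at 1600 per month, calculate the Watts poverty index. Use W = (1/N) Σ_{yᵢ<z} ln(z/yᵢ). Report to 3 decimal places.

0.677

Incomes under z: 350, 400, 450, 500, 850, 1050, 1100 (q = 7 of N = 10).
Log gaps: ln(1600/350) = 1.5198; ln(1600/400) = 1.3863; ln(1600/450) = 1.2685; ln(1600/500) = 1.1632; ln(1600/850) = 0.6325; ln(1600/1050) = 0.4212; ln(1600/1100) = 0.3747.
W = 6.766212 / 10 = 0.677.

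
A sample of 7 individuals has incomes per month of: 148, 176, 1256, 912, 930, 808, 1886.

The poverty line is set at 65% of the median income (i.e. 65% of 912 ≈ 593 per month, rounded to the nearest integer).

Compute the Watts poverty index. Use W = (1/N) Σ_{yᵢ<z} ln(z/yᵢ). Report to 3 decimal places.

0.372

Below z: 148, 176 (q = 2 of N = 7).
Log shortfalls: ln(593/148) = 1.3880; ln(593/176) = 1.2147.
W = 2.602693 / 7 = 0.372.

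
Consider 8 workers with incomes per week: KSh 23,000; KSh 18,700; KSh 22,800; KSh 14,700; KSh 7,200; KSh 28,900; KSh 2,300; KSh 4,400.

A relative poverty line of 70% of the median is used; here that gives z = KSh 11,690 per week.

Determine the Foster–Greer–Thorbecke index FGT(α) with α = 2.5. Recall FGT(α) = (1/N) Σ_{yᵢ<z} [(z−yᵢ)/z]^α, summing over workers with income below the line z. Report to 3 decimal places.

0.122

Below the line: KSh 2,300, KSh 4,400, KSh 7,200 (q = 3 of N = 8).
Gap ratios (z−y)/z: (11690−2300)/11690 = 0.8033; (11690−4400)/11690 = 0.6236; (11690−7200)/11690 = 0.3841.
Raised to α = 2.5: 0.57827; 0.30710; 0.09143.
Sum = 0.976796; FGT(2.5) = 0.976796 / 8 = 0.122.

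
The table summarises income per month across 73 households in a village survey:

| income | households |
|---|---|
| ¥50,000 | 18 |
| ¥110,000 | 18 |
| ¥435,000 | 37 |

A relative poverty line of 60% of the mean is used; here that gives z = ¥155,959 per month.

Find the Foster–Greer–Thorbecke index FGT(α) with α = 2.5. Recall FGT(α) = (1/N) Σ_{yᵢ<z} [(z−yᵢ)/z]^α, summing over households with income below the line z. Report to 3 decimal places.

0.105

Below z: 18×¥50,000, 18×¥110,000 (q = 36 of N = 73).
Normalized shortfalls: (155959−50000)/155959 = 0.6794 (×18); (155959−110000)/155959 = 0.2947 (×18).
Raised to α = 2.5: 0.38047 (×18); 0.04714 (×18).
Sum = 7.696971; FGT(2.5) = 7.696971 / 73 = 0.105.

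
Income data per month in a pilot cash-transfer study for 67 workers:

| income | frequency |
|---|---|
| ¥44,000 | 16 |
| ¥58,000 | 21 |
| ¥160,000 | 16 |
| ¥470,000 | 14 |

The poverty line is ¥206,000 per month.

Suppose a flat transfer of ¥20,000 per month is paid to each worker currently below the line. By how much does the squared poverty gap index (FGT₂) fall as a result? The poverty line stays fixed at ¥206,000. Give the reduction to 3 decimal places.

Before: below the line — 16×¥44,000, 21×¥58,000, 16×¥160,000; squared poverty gap index (FGT₂) = 0.32138.
After the ¥20,000 transfer: below the line — 16×¥64,000, 21×¥78,000, 16×¥180,000; squared poverty gap index (FGT₂) = 0.23829.
Reduction = 0.32138 − 0.23829 = 0.083.

0.083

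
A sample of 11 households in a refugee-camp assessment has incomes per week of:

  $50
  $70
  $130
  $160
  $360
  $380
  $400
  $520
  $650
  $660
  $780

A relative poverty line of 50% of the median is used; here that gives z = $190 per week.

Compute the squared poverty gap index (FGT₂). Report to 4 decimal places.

0.0970

Incomes under z: $50, $70, $130, $160 (q = 4 of N = 11).
Gap ratios (z−y)/z: (190−50)/190 = 0.7368; (190−70)/190 = 0.6316; (190−130)/190 = 0.3158; (190−160)/190 = 0.1579.
Squared: 0.5429; 0.3989; 0.0997; 0.0249.
Sum = 1.066482; P₂ = 1.066482 / 11 = 0.0970.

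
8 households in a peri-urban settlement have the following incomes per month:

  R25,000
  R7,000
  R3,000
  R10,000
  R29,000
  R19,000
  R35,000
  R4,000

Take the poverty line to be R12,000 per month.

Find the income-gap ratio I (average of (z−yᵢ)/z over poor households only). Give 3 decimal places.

Poor units: R3,000, R4,000, R7,000, R10,000 (q = 4 of N = 8).
Shortfall ratios (z−y)/z: 0.7500, 0.6667, 0.4167, 0.1667; sum = 2.000000.
I averages over the q = 4 poor units only: 2.000000 / 4 = 0.500.

0.500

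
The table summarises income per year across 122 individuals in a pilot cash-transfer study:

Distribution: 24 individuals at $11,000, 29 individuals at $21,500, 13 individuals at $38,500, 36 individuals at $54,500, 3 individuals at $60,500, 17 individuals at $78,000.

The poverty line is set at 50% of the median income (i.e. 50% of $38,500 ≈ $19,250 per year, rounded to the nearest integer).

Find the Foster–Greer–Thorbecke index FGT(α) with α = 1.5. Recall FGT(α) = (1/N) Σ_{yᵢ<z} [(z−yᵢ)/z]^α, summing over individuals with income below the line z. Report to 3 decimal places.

0.055

Poor units: 24×$11,000 (q = 24 of N = 122).
Normalized shortfalls: (19250−11000)/19250 = 0.4286 (×24).
Raised to α = 1.5: 0.28057 (×24).
Sum = 6.733581; FGT(1.5) = 6.733581 / 122 = 0.055.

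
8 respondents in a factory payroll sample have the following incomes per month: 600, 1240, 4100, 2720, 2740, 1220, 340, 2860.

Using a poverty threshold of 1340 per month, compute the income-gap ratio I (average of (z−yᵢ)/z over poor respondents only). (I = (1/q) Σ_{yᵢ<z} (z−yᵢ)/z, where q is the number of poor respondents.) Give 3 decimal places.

Incomes under z: 340, 600, 1220, 1240 (q = 4 of N = 8).
Shortfall ratios (z−y)/z: 0.7463, 0.5522, 0.0896, 0.0746; sum = 1.462687.
The income-gap ratio divides by q (the poor only): 1.462687 / 4 = 0.366.

0.366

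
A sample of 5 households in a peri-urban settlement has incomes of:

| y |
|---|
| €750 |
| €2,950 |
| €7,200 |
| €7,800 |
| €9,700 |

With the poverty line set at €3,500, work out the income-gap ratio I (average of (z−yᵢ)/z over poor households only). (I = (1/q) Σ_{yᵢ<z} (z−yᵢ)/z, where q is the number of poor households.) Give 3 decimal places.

0.471

Poor units: €750, €2,950 (q = 2 of N = 5).
Shortfall ratios (z−y)/z: 0.7857, 0.1571; sum = 0.942857.
I averages over the q = 2 poor units only: 0.942857 / 2 = 0.471.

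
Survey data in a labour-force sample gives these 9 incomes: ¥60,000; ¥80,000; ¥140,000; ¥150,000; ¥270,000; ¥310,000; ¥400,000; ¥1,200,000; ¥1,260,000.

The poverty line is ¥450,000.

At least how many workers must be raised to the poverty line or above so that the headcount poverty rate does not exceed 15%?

6

7 of the 9 workers are poor, so H = 7/9 = 0.778.
A headcount ratio of at most 15% allows at most ⌊0.15 × 9⌋ = 1 poor workers.
So at least 7 − 1 = 6 must be lifted.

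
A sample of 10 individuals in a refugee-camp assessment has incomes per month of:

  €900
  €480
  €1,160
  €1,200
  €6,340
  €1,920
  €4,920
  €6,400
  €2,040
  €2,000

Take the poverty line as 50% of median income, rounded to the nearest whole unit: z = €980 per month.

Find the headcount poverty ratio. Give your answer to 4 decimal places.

2 of the 10 individuals have income below €980.
H = 2/10 = 0.2000.

0.2000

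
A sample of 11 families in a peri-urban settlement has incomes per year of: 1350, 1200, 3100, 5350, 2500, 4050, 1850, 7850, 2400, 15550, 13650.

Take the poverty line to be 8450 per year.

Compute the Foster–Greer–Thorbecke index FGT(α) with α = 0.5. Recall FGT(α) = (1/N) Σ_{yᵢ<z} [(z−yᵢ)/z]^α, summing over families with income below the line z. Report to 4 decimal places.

Below z: 1200, 1350, 1850, 2400, 2500, 3100, 4050, 5350, 7850 (q = 9 of N = 11).
Gap ratios (z−y)/z: (8450−1200)/8450 = 0.8580; (8450−1350)/8450 = 0.8402; (8450−1850)/8450 = 0.7811; (8450−2400)/8450 = 0.7160; (8450−2500)/8450 = 0.7041; (8450−3100)/8450 = 0.6331; (8450−4050)/8450 = 0.5207; (8450−5350)/8450 = 0.3669; (8450−7850)/8450 = 0.0710.
Raised to α = 0.5: 0.92628; 0.91664; 0.88378; 0.84615; 0.83913; 0.79570; 0.72160; 0.60569; 0.26647.
Sum = 6.801448; FGT(0.5) = 6.801448 / 11 = 0.6183.

0.6183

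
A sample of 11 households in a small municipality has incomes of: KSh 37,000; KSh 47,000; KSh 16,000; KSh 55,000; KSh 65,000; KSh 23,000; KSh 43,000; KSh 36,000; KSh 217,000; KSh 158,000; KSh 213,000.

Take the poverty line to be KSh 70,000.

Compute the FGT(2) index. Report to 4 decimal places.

0.1647

Poor units: KSh 16,000, KSh 23,000, KSh 36,000, KSh 37,000, KSh 43,000, KSh 47,000, KSh 55,000, KSh 65,000 (q = 8 of N = 11).
Relative gaps: (70000−16000)/70000 = 0.7714; (70000−23000)/70000 = 0.6714; (70000−36000)/70000 = 0.4857; (70000−37000)/70000 = 0.4714; (70000−43000)/70000 = 0.3857; (70000−47000)/70000 = 0.3286; (70000−55000)/70000 = 0.2143; (70000−65000)/70000 = 0.0714.
Squared: 0.5951; 0.4508; 0.2359; 0.2222; 0.1488; 0.1080; 0.0459; 0.0051.
Sum = 1.811837; P₂ = 1.811837 / 11 = 0.1647.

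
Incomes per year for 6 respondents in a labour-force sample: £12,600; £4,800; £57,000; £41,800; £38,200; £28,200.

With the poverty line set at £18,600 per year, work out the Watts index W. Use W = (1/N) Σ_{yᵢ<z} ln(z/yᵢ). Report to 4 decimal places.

0.2907

Below the line: £4,800, £12,600 (q = 2 of N = 6).
Log shortfalls: ln(18600/4800) = 1.3545; ln(18600/12600) = 0.3895.
W = 1.744010 / 6 = 0.2907.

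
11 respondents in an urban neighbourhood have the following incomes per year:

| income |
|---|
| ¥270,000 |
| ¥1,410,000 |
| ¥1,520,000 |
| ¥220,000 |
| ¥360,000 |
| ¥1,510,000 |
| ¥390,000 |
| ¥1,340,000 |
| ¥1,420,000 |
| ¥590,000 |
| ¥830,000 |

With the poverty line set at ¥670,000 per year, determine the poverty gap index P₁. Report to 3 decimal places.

Incomes under z: ¥220,000, ¥270,000, ¥360,000, ¥390,000, ¥590,000 (q = 5 of N = 11).
Shortfall ratios: (670000−220000)/670000 = 0.6716; (670000−270000)/670000 = 0.5970; (670000−360000)/670000 = 0.4627; (670000−390000)/670000 = 0.4179; (670000−590000)/670000 = 0.1194.
Σ = 2.268657. Dividing by the full population N = 11 gives P₁ = 0.206.

0.206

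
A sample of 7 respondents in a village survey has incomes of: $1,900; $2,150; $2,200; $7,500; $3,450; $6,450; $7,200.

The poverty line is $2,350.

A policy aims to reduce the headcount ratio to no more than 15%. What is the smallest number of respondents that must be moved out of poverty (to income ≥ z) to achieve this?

Currently q = 3 of N = 7 are below the line (H = 0.429).
A headcount ratio of at most 15% allows at most ⌊0.15 × 7⌋ = 1 poor respondents.
So at least 3 − 1 = 2 must be lifted.

2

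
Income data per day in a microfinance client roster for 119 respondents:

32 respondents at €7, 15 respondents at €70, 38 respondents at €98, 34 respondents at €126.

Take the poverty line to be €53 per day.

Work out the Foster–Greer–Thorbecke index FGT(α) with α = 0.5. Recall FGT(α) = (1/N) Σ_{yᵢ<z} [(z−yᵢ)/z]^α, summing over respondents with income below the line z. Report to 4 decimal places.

0.2505

Incomes under z: 32×€7 (q = 32 of N = 119).
Relative gaps: (53−7)/53 = 0.8679 (×32).
Raised to α = 0.5: 0.93162 (×32).
Sum = 29.811989; FGT(0.5) = 29.811989 / 119 = 0.2505.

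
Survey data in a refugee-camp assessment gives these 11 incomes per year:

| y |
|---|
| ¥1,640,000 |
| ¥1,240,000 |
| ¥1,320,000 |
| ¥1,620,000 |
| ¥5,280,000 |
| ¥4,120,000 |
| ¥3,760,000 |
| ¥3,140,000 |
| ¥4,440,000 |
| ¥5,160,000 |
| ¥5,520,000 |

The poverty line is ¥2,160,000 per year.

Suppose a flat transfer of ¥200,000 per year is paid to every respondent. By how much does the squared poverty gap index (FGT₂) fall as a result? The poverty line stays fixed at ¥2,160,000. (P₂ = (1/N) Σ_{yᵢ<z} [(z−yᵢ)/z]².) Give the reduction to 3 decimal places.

Before: below the line — ¥1,240,000, ¥1,320,000, ¥1,620,000, ¥1,640,000; squared poverty gap index (FGT₂) = 0.04119.
After the ¥200,000 transfer: below the line — ¥1,440,000, ¥1,520,000, ¥1,820,000, ¥1,840,000; squared poverty gap index (FGT₂) = 0.02233.
Reduction = 0.04119 − 0.02233 = 0.019.

0.019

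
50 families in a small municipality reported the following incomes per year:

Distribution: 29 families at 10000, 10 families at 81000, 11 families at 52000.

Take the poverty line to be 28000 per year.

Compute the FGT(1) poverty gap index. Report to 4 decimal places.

0.3729

Below the line: 29×10000 (q = 29 of N = 50).
Gap ratios (z−y)/z: (28000−10000)/28000 = 0.6429 (×29).
Sum of shortfalls = 18.642857; P₁ averages over all N: 18.642857 / 50 = 0.3729.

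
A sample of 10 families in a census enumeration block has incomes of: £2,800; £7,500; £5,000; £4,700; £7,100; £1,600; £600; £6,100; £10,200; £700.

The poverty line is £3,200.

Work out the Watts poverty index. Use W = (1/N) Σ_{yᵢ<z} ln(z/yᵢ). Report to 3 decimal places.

0.402

Below z: £600, £700, £1,600, £2,800 (q = 4 of N = 10).
Log gaps: ln(3200/600) = 1.6740; ln(3200/700) = 1.5198; ln(3200/1600) = 0.6931; ln(3200/2800) = 0.1335.
W = 4.020481 / 10 = 0.402.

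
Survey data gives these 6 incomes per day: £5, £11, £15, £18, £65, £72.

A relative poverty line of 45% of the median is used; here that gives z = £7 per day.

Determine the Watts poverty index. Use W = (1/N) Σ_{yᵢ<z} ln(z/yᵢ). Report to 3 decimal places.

0.056

Poor units: £5 (q = 1 of N = 6).
Log shortfalls: ln(7/5) = 0.3365.
W = 0.336472 / 6 = 0.056.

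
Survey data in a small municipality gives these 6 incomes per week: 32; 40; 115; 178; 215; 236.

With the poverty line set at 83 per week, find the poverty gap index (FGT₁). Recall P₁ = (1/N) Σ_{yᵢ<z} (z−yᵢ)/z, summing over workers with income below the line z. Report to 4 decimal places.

Below the line: 32, 40 (q = 2 of N = 6).
Gap ratios (z−y)/z: (83−32)/83 = 0.6145; (83−40)/83 = 0.5181.
Sum of shortfalls = 1.132530; P₁ averages over all N: 1.132530 / 6 = 0.1888.

0.1888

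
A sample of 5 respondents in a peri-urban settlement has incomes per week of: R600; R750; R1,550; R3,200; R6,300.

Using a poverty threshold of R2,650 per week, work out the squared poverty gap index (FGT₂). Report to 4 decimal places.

0.2570

Poor units: R600, R750, R1,550 (q = 3 of N = 5).
Normalized shortfalls: (2650−600)/2650 = 0.7736; (2650−750)/2650 = 0.7170; (2650−1550)/2650 = 0.4151.
Squared: 0.5984; 0.5141; 0.1723.
Sum = 1.284799; P₂ = 1.284799 / 5 = 0.2570.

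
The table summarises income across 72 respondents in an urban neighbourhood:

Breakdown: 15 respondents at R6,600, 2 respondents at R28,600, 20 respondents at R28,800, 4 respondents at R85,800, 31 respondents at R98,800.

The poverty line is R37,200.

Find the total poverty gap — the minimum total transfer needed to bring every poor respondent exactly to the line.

R644,200

Below z: 15×R6,600, 2×R28,600, 20×R28,800 (q = 37 of N = 72).
Individual gaps: 15×(37200−6600) = 459000; 2×(37200−28600) = 17200; 20×(37200−28800) = 168000.
Aggregate gap = R644,200.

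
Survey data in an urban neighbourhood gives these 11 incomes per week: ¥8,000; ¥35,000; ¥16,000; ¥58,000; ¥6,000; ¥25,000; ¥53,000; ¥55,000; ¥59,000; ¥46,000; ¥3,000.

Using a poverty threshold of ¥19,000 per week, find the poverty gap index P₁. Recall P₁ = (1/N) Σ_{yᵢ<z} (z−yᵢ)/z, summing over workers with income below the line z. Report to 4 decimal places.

0.2057

Incomes under z: ¥3,000, ¥6,000, ¥8,000, ¥16,000 (q = 4 of N = 11).
Relative gaps: (19000−3000)/19000 = 0.8421; (19000−6000)/19000 = 0.6842; (19000−8000)/19000 = 0.5789; (19000−16000)/19000 = 0.1579.
Sum of shortfalls = 2.263158; P₁ averages over all N: 2.263158 / 11 = 0.2057.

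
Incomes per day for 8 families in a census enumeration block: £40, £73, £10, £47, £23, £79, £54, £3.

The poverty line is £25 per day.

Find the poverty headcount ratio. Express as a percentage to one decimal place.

37.5%

3 of the 8 families have income below £25.
H = 3/8 = 37.5%.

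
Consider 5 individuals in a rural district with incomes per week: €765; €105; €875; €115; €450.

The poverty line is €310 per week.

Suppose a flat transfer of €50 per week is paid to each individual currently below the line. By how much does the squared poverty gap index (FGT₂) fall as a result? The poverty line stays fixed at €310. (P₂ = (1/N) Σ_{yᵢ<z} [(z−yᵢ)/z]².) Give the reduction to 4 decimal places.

0.0728

Before: below the line — €105, €115; squared poverty gap index (FGT₂) = 0.166597.
After the €50 transfer: below the line — €155, €165; squared poverty gap index (FGT₂) = 0.093757.
Reduction = 0.166597 − 0.093757 = 0.0728.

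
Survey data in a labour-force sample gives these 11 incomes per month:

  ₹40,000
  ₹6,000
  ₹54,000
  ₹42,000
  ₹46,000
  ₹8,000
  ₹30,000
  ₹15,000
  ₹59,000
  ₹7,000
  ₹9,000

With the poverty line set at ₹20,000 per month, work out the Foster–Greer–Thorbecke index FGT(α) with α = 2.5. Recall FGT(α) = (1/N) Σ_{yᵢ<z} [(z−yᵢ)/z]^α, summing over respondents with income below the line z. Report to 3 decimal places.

Poor units: ₹6,000, ₹7,000, ₹8,000, ₹9,000, ₹15,000 (q = 5 of N = 11).
Relative gaps: (20000−6000)/20000 = 0.7000; (20000−7000)/20000 = 0.6500; (20000−8000)/20000 = 0.6000; (20000−9000)/20000 = 0.5500; (20000−15000)/20000 = 0.2500.
Raised to α = 2.5: 0.40996; 0.34063; 0.27885; 0.22434; 0.03125.
Sum = 1.285039; FGT(2.5) = 1.285039 / 11 = 0.117.

0.117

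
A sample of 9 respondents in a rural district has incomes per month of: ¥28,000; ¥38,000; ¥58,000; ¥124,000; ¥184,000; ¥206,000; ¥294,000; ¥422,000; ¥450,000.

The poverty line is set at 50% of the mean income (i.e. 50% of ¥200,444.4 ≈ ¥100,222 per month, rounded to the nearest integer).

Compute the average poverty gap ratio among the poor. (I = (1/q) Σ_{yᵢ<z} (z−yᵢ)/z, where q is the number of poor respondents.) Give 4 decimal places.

Below the line: ¥28,000, ¥38,000, ¥58,000 (q = 3 of N = 9).
Relative gaps: 0.7206, 0.6208, 0.4213; sum = 1.762747.
I averages over the q = 3 poor units only: 1.762747 / 3 = 0.5876.

0.5876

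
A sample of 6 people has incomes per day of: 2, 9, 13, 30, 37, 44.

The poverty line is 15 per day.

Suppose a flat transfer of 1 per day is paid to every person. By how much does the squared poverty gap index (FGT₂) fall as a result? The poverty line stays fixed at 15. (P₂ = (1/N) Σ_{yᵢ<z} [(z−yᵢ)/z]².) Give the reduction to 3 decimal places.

0.029

Before: below the line — 2, 9, 13; squared poverty gap index (FGT₂) = 0.15481.
After the 1 transfer: below the line — 3, 10, 14; squared poverty gap index (FGT₂) = 0.12593.
Reduction = 0.15481 − 0.12593 = 0.029.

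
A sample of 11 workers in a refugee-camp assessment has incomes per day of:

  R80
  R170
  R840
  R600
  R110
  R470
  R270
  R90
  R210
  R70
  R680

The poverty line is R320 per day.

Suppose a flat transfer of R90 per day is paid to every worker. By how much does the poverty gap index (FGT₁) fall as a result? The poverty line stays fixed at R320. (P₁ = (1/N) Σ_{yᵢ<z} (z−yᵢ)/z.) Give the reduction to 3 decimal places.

Before: below the line — R70, R80, R90, R110, R170, R210, R270; poverty gap index (FGT₁) = 0.35227.
After the R90 transfer: below the line — R160, R170, R180, R200, R260, R300; poverty gap index (FGT₁) = 0.18466.
Reduction = 0.35227 − 0.18466 = 0.168.

0.168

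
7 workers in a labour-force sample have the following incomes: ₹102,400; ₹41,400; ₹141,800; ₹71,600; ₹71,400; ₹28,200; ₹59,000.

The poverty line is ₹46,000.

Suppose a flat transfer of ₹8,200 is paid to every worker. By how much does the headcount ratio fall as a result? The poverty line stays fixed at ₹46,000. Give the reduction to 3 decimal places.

Before: below the line — ₹28,200, ₹41,400; headcount ratio = 0.28571.
After the ₹8,200 transfer: below the line — ₹36,400; headcount ratio = 0.14286.
Reduction = 0.28571 − 0.14286 = 0.143.

0.143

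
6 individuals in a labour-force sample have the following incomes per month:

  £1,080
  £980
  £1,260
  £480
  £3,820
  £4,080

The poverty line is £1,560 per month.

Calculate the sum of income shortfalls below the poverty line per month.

£2,440

Below the line: £480, £980, £1,080, £1,260 (q = 4 of N = 6).
Individual gaps: 1560−480 = 1080; 1560−980 = 580; 1560−1080 = 480; 1560−1260 = 300.
Aggregate gap = £2,440.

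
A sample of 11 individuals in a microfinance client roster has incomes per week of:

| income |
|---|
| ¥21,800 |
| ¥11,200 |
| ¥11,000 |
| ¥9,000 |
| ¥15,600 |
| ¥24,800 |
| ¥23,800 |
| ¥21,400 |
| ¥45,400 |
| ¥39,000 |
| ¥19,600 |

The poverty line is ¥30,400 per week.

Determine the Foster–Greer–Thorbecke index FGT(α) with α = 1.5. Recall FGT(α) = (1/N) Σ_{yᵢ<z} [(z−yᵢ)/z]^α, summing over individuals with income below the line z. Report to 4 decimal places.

0.2405

Below z: ¥9,000, ¥11,000, ¥11,200, ¥15,600, ¥19,600, ¥21,400, ¥21,800, ¥23,800, ¥24,800 (q = 9 of N = 11).
Relative gaps: (30400−9000)/30400 = 0.7039; (30400−11000)/30400 = 0.6382; (30400−11200)/30400 = 0.6316; (30400−15600)/30400 = 0.4868; (30400−19600)/30400 = 0.3553; (30400−21400)/30400 = 0.2961; (30400−21800)/30400 = 0.2829; (30400−23800)/30400 = 0.2171; (30400−24800)/30400 = 0.1842.
Raised to α = 1.5: 0.59062; 0.50979; 0.50193; 0.33969; 0.21175; 0.16108; 0.15047; 0.10116; 0.07906.
Sum = 2.645554; FGT(1.5) = 2.645554 / 11 = 0.2405.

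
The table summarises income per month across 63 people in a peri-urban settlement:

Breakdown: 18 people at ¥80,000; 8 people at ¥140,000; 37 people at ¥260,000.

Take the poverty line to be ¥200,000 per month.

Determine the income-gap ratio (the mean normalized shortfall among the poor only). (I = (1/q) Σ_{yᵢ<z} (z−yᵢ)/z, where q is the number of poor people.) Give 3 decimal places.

0.508

Below the line: 18×¥80,000, 8×¥140,000 (q = 26 of N = 63).
Shortfall ratios (z−y)/z: 0.6000 (×18), 0.3000 (×8); sum = 13.200000.
The income-gap ratio divides by q (the poor only): 13.200000 / 26 = 0.508.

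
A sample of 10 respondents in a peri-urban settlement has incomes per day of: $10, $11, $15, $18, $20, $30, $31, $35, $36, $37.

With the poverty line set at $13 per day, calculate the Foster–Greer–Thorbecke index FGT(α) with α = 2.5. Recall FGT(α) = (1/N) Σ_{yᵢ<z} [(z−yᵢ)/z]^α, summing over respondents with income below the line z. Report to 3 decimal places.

0.003

Below the line: $10, $11 (q = 2 of N = 10).
Shortfall ratios: (13−10)/13 = 0.2308; (13−11)/13 = 0.1538.
Raised to α = 2.5: 0.02558; 0.00928.
Sum = 0.034866; FGT(2.5) = 0.034866 / 10 = 0.003.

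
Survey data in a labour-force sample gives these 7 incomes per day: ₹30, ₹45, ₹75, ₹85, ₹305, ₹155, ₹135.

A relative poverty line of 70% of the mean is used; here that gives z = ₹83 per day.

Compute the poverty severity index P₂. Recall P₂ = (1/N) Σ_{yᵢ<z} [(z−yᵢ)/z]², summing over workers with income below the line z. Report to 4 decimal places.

Below z: ₹30, ₹45, ₹75 (q = 3 of N = 7).
Shortfall ratios: (83−30)/83 = 0.6386; (83−45)/83 = 0.4578; (83−75)/83 = 0.0964.
Squared: 0.4078; 0.2096; 0.0093.
Sum = 0.626651; P₂ = 0.626651 / 7 = 0.0895.

0.0895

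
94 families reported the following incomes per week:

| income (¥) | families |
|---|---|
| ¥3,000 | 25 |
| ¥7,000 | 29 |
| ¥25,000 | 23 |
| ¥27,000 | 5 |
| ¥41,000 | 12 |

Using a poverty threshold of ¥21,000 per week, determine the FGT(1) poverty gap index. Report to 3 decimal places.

0.434

Poor units: 25×¥3,000, 29×¥7,000 (q = 54 of N = 94).
Gap ratios (z−y)/z: (21000−3000)/21000 = 0.8571 (×25); (21000−7000)/21000 = 0.6667 (×29).
Σ = 40.761905. Dividing by the full population N = 94 gives P₁ = 0.434.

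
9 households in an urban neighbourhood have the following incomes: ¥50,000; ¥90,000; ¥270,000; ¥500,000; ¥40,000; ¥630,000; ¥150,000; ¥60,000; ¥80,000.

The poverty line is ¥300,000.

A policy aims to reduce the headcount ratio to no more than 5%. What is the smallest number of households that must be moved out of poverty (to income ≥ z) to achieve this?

7

7 of the 9 households are poor, so H = 7/9 = 0.778.
A headcount ratio of at most 5% allows at most ⌊0.05 × 9⌋ = 0 poor households.
So at least 7 − 0 = 7 must be lifted.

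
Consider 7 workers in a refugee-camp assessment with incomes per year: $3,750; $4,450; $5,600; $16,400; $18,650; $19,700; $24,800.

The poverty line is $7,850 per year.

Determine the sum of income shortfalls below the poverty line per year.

Incomes under z: $3,750, $4,450, $5,600 (q = 3 of N = 7).
Individual gaps: 7850−3750 = 4100; 7850−4450 = 3400; 7850−5600 = 2250.
Aggregate gap = $9,750.

$9,750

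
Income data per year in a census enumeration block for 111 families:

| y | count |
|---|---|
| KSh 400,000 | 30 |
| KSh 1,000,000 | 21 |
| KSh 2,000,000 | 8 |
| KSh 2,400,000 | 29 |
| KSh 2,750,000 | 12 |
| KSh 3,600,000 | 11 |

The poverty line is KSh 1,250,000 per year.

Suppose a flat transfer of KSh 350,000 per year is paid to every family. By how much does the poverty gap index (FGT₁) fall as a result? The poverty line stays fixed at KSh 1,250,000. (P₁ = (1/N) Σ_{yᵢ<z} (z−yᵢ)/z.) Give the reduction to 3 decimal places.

0.114

Before: below the line — 30×KSh 400,000, 21×KSh 1,000,000; poverty gap index (FGT₁) = 0.22162.
After the KSh 350,000 transfer: below the line — 30×KSh 750,000; poverty gap index (FGT₁) = 0.10811.
Reduction = 0.22162 − 0.10811 = 0.114.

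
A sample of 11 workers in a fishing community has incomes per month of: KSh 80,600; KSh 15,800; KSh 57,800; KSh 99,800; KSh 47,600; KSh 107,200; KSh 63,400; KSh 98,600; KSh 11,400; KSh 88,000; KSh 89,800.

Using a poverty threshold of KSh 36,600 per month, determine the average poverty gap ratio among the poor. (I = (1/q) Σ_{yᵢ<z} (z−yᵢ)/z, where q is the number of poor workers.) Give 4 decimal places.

0.6284

Poor units: KSh 11,400, KSh 15,800 (q = 2 of N = 11).
Relative gaps: 0.6885, 0.5683; sum = 1.256831.
I averages over the q = 2 poor units only: 1.256831 / 2 = 0.6284.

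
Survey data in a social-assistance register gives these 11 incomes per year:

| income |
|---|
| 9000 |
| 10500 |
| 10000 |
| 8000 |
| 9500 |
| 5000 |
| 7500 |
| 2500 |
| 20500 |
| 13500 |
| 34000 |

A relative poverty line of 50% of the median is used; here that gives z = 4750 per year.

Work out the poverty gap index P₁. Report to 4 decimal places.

0.0431

Below z: 2500 (q = 1 of N = 11).
Shortfall ratios: (4750−2500)/4750 = 0.4737.
Σ = 0.473684. Dividing by the full population N = 11 gives P₁ = 0.0431.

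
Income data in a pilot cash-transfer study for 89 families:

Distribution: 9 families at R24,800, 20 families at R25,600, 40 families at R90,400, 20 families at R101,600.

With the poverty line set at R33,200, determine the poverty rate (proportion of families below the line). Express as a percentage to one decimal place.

29 of the 89 families have income below R33,200.
H = 29/89 = 32.6%.

32.6%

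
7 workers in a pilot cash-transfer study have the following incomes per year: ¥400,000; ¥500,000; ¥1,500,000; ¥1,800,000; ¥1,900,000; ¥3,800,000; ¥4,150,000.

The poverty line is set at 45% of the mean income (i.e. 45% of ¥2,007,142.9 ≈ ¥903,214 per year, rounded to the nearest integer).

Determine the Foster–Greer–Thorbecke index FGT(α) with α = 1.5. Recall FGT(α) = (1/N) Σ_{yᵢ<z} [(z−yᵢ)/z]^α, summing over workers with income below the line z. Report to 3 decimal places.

Incomes under z: ¥400,000, ¥500,000 (q = 2 of N = 7).
Shortfall ratios: (903214−400000)/903214 = 0.5571; (903214−500000)/903214 = 0.4464.
Raised to α = 1.5: 0.41586; 0.29828.
Sum = 0.714131; FGT(1.5) = 0.714131 / 7 = 0.102.

0.102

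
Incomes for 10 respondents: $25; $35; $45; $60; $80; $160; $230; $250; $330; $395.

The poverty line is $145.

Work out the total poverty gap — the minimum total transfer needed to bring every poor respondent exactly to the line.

$480

Incomes under z: $25, $35, $45, $60, $80 (q = 5 of N = 10).
Individual gaps: 145−25 = 120; 145−35 = 110; 145−45 = 100; 145−60 = 85; 145−80 = 65.
Aggregate gap = $480.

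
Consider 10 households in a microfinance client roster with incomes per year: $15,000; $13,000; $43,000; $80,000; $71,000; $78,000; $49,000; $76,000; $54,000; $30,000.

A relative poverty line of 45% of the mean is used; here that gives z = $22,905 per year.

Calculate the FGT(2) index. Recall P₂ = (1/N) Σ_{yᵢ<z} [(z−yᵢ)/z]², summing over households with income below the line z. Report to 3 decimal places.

0.031

Below the line: $13,000, $15,000 (q = 2 of N = 10).
Gap ratios (z−y)/z: (22905−13000)/22905 = 0.4324; (22905−15000)/22905 = 0.3451.
Squared: 0.1870; 0.1191.
Sum = 0.306112; P₂ = 0.306112 / 10 = 0.031.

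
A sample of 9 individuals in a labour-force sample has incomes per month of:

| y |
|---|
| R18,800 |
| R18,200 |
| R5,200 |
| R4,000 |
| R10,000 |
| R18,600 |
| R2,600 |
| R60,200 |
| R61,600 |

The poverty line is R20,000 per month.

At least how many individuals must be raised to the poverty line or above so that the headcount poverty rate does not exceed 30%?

5

Currently q = 7 of N = 9 are below the line (H = 0.778).
A headcount ratio of at most 30% allows at most ⌊0.30 × 9⌋ = 2 poor individuals.
So at least 7 − 2 = 5 must be lifted.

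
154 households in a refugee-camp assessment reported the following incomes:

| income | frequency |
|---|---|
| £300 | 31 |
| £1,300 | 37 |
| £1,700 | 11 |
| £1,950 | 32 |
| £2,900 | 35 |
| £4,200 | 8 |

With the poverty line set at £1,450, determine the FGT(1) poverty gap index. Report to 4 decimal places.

0.1845

Below the line: 31×£300, 37×£1,300 (q = 68 of N = 154).
Gap ratios (z−y)/z: (1450−300)/1450 = 0.7931 (×31); (1450−1300)/1450 = 0.1034 (×37).
Σ = 28.413793. Dividing by the full population N = 154 gives P₁ = 0.1845.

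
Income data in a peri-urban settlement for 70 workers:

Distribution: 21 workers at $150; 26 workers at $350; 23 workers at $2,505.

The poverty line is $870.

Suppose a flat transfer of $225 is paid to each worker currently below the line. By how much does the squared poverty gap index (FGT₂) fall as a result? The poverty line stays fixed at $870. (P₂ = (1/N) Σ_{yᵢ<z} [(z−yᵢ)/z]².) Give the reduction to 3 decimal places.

0.198

Before: below the line — 21×$150, 26×$350; squared poverty gap index (FGT₂) = 0.33816.
After the $225 transfer: below the line — 21×$375, 26×$575; squared poverty gap index (FGT₂) = 0.13982.
Reduction = 0.33816 − 0.13982 = 0.198.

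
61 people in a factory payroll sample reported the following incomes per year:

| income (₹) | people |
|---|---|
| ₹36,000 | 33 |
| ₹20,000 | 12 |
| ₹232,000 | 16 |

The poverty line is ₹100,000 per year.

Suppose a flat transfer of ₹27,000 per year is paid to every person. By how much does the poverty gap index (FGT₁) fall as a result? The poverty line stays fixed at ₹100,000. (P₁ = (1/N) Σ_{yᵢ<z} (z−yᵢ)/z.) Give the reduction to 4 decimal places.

0.1992

Before: below the line — 12×₹20,000, 33×₹36,000; poverty gap index (FGT₁) = 0.503607.
After the ₹27,000 transfer: below the line — 12×₹47,000, 33×₹63,000; poverty gap index (FGT₁) = 0.304426.
Reduction = 0.503607 − 0.304426 = 0.1992.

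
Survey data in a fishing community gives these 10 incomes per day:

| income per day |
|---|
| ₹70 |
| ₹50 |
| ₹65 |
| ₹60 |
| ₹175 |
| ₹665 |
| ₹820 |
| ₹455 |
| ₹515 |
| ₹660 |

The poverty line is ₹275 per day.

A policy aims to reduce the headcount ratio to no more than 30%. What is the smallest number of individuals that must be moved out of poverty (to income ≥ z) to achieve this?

Currently q = 5 of N = 10 are below the line (H = 0.500).
A headcount ratio of at most 30% allows at most ⌊0.30 × 10⌋ = 3 poor individuals.
So at least 5 − 3 = 2 must be lifted.

2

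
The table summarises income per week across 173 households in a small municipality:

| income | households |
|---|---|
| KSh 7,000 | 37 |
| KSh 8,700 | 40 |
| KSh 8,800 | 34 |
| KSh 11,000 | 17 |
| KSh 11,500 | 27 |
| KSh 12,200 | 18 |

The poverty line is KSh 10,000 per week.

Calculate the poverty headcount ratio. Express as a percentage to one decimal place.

111 of the 173 households have income below KSh 10,000.
H = 111/173 = 64.2%.

64.2%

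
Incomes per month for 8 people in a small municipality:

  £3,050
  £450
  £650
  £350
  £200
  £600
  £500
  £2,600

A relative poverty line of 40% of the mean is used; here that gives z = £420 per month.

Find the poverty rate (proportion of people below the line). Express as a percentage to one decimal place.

25.0%

2 of the 8 people have income below £420.
H = 2/8 = 25.0%.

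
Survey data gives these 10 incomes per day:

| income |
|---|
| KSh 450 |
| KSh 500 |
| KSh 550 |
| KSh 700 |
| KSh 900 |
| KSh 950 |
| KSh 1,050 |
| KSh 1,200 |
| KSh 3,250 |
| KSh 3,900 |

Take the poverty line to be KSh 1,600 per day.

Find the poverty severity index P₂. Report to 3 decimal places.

0.227

Poor units: KSh 450, KSh 500, KSh 550, KSh 700, KSh 900, KSh 950, KSh 1,050, KSh 1,200 (q = 8 of N = 10).
Gap ratios (z−y)/z: (1600−450)/1600 = 0.7188; (1600−500)/1600 = 0.6875; (1600−550)/1600 = 0.6562; (1600−700)/1600 = 0.5625; (1600−900)/1600 = 0.4375; (1600−950)/1600 = 0.4062; (1600−1050)/1600 = 0.3438; (1600−1200)/1600 = 0.2500.
Squared: 0.5166; 0.4727; 0.4307; 0.3164; 0.1914; 0.1650; 0.1182; 0.0625.
Sum = 2.273438; P₂ = 2.273438 / 10 = 0.227.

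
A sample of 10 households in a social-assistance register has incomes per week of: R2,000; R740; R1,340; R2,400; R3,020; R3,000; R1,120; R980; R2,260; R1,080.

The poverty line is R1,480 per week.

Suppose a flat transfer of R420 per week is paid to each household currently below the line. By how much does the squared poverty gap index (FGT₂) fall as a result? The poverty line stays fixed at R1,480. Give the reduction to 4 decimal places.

0.0456

Before: below the line — R740, R980, R1,080, R1,120, R1,340; squared poverty gap index (FGT₂) = 0.050530.
After the R420 transfer: below the line — R1,160, R1,400; squared poverty gap index (FGT₂) = 0.004967.
Reduction = 0.050530 − 0.004967 = 0.0456.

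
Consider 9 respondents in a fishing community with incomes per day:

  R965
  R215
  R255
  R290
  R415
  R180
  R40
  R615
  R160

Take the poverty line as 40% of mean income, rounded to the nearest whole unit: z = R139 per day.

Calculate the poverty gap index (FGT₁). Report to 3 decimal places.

0.079

Poor units: R40 (q = 1 of N = 9).
Relative gaps: (139−40)/139 = 0.7122.
Σ = 0.712230. Dividing by the full population N = 9 gives P₁ = 0.079.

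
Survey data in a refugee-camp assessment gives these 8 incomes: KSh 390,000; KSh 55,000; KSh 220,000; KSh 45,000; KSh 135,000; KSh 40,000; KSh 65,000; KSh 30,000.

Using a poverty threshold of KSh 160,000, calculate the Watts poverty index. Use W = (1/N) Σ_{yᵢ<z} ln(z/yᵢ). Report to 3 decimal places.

Poor units: KSh 30,000, KSh 40,000, KSh 45,000, KSh 55,000, KSh 65,000, KSh 135,000 (q = 6 of N = 8).
Log gaps: ln(160000/30000) = 1.6740; ln(160000/40000) = 1.3863; ln(160000/45000) = 1.2685; ln(160000/55000) = 1.0678; ln(160000/65000) = 0.9008; ln(160000/135000) = 0.1699.
W = 6.467308 / 8 = 0.808.

0.808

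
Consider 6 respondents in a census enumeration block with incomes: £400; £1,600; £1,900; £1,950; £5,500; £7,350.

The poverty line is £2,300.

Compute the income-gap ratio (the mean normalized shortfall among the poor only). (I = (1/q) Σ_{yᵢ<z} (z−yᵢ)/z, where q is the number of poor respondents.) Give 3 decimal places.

Below z: £400, £1,600, £1,900, £1,950 (q = 4 of N = 6).
Relative gaps: 0.8261, 0.3043, 0.1739, 0.1522; sum = 1.456522.
The income-gap ratio divides by q (the poor only): 1.456522 / 4 = 0.364.

0.364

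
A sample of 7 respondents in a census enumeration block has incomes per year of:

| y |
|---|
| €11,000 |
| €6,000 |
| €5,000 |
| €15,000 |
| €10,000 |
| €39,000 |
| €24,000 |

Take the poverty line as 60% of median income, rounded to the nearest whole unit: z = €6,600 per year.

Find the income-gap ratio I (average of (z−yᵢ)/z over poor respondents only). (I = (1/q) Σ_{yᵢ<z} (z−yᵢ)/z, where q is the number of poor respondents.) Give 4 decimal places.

Below the line: €5,000, €6,000 (q = 2 of N = 7).
Shortfall ratios (z−y)/z: 0.2424, 0.0909; sum = 0.333333.
The income-gap ratio divides by q (the poor only): 0.333333 / 2 = 0.1667.

0.1667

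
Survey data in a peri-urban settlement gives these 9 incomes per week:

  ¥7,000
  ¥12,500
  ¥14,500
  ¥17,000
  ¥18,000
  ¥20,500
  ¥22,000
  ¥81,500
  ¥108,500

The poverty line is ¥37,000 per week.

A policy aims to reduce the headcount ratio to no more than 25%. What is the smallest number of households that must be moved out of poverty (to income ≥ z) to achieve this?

7 of the 9 households are poor, so H = 7/9 = 0.778.
A headcount ratio of at most 25% allows at most ⌊0.25 × 9⌋ = 2 poor households.
So at least 7 − 2 = 5 must be lifted.

5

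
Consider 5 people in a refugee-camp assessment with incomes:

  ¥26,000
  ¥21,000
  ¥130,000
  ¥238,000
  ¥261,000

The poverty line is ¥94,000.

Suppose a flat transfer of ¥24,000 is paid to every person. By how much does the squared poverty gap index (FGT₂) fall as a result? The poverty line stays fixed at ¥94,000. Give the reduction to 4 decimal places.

0.1271

Before: below the line — ¥21,000, ¥26,000; squared poverty gap index (FGT₂) = 0.225283.
After the ¥24,000 transfer: below the line — ¥45,000, ¥50,000; squared poverty gap index (FGT₂) = 0.098167.
Reduction = 0.225283 − 0.098167 = 0.1271.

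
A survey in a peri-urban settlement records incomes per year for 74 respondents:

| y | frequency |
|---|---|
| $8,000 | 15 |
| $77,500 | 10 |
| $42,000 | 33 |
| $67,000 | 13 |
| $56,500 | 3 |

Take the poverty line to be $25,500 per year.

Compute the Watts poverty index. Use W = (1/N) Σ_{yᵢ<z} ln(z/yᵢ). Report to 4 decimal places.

0.2350

Below the line: 15×$8,000 (q = 15 of N = 74).
ln(z/y) terms: ln(25500/8000) = 1.1592 (×15).
W = 17.388554 / 74 = 0.2350.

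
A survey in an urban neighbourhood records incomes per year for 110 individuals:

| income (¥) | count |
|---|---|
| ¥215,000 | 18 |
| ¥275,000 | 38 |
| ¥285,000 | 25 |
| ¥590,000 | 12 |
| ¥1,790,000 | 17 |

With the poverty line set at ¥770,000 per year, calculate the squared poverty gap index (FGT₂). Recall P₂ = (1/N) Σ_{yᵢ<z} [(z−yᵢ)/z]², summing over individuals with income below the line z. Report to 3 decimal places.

Below z: 18×¥215,000, 38×¥275,000, 25×¥285,000, 12×¥590,000 (q = 93 of N = 110).
Gap ratios (z−y)/z: (770000−215000)/770000 = 0.7208 (×18); (770000−275000)/770000 = 0.6429 (×38); (770000−285000)/770000 = 0.6299 (×25); (770000−590000)/770000 = 0.2338 (×12).
Squared: 0.5195 (×18); 0.4133 (×38); 0.3967 (×25); 0.0546 (×12).
Sum = 35.629659; P₂ = 35.629659 / 110 = 0.324.

0.324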